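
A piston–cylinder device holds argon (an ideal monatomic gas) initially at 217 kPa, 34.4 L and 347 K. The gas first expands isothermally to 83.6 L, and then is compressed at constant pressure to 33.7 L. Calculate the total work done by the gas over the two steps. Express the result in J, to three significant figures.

Step 1 (isothermal): W = P₁V₁ ln(V₂/V₁) = (7465) ln(83.6/34.4) = 6629 J.
After step 1: P = 89.29 kPa, V = 83.6 L, T = 347 K.
Step 2 (isobaric): W = PΔV = (89.29 kPa)(33.7 − 83.6 L) = -4456 J.
W_total = 6629 − 4456 = 2173 J.

W_total ≈ 2170 J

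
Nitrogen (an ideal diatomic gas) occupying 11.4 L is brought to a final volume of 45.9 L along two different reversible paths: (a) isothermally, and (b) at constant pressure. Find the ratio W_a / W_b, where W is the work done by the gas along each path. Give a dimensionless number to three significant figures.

Path (a) isothermal: W = P₁V₁ ln(V₂/V₁) → W_a/(P₁V₁) = 1.393.
Path (b) isobaric: W = P₁(V₂ − V₁) → W_b/(P₁V₁) = 3.026.
W_a / W_b = 1.393 / 3.026 = 0.4602.

W_a / W_b ≈ 0.460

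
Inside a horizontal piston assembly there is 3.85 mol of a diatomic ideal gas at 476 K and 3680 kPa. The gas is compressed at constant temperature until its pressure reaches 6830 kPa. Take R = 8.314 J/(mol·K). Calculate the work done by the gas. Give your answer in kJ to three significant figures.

Isothermal process: W = nRT ln(V₂/V₁) = nRT ln(P₁/P₂).
W = (3.85)(8.314)(476) × ln(3680/6830)
  = 15236 × ln(0.5388) = 15236 × -0.6184
W_by_gas = -9422 J.

W ≈ -9.42 kJ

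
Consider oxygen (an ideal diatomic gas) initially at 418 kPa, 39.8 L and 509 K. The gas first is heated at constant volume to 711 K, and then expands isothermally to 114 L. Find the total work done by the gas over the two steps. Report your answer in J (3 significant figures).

W_total ≈ 24500 J

Step 1 (isochoric): W = 0 (constant volume).
After step 1: P = 583.9 kPa (V unchanged).
Step 2 (isothermal): W = P₁V₁ ln(V₂/V₁) = (23239) ln(114/39.8) = 24455 J.
W_total = 0 + 24455 = 24455 J.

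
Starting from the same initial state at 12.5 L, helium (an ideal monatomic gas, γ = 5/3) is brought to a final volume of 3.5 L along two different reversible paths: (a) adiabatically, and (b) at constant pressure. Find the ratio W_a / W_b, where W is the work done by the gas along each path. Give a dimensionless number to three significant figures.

Path (a) adiabatic: W = P₁V₁(1 − (V₁/V₂)^(γ−1))/(γ−1) → W_a/(P₁V₁) = -2.005.
Path (b) isobaric: W = P₁(V₂ − V₁) → W_b/(P₁V₁) = -0.72.
W_a / W_b = -2.005 / -0.72 = 2.784.

W_a / W_b ≈ 2.78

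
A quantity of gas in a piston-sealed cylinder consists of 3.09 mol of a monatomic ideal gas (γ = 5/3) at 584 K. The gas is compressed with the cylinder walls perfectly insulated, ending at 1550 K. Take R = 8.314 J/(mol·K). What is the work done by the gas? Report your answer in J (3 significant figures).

W ≈ -37200 J

Adiabatic ⇒ Q = 0, so W_by = −ΔU = nCᵥ(T₁ − T₂).
Cᵥ = 3R/2 = 12.47 J/(mol·K).
W = (3.09)(12.47)(584 − 1550) = -37225 J.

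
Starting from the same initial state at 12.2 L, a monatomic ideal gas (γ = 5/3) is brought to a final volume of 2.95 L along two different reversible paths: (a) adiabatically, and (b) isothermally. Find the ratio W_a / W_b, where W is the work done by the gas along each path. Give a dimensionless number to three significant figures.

W_a / W_b ≈ 1.67

Path (a) adiabatic: W = P₁V₁(1 − (V₁/V₂)^(γ−1))/(γ−1) → W_a/(P₁V₁) = -2.365.
Path (b) isothermal: W = P₁V₁ ln(V₂/V₁) → W_b/(P₁V₁) = -1.42.
W_a / W_b = -2.365 / -1.42 = 1.666.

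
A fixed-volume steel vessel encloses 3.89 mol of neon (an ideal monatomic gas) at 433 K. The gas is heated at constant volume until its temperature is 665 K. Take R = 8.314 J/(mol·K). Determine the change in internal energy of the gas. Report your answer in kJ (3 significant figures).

ΔU ≈ 11.3 kJ

Constant volume ⇒ W = 0, so Q = ΔU = nCᵥΔT with Cᵥ = 3R/2 = 12.47 J/(mol·K).
ΔU = (3.89)(12.47)(665 − 433) = 11255 J.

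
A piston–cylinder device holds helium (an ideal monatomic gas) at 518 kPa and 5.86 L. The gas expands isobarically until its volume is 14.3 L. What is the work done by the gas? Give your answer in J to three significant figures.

W ≈ 4370 J

Isobaric: W = P ΔV.
W = (518 kPa)(14.3 − 5.86 L) = (518)(8.44) = 4372 J.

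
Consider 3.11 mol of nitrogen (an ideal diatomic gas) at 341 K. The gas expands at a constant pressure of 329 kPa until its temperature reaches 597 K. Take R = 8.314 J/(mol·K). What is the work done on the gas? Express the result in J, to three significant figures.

Isobaric: W = P ΔV = nR ΔT.
W = (3.11)(8.314)(597 − 341) = 6619 J.
Work on gas = −W_by = -6619 J.

W ≈ -6620 J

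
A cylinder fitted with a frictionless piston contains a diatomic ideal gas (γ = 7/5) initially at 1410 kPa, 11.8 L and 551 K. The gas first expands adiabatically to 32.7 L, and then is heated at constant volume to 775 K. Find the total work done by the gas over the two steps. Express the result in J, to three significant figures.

Step 1 (adiabatic): W = (P₁V₁ − P₂V₂)/(γ−1) = (16638 − 11067)/0.4 = 13927 J.
Step 2 (isochoric): W = 0 (constant volume).
W_total = 13927 + 0 = 13927 J.

W_total ≈ 13900 J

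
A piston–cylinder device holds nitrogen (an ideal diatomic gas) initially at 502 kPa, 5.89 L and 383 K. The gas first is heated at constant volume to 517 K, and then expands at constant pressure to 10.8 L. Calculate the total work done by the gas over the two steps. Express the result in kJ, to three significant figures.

Step 1 (isochoric): W = 0 (constant volume).
After step 1: P = 677.6 kPa (V unchanged).
Step 2 (isobaric): W = PΔV = (677.6 kPa)(10.8 − 5.89 L) = 3327 J.
W_total = 0 + 3327 = 3327 J.

W_total ≈ 3.33 kJ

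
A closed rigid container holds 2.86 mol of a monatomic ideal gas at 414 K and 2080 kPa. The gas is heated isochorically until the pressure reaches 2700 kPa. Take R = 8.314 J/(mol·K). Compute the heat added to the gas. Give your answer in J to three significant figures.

Q ≈ 4400 J

Constant volume ⇒ W = 0, so Q = ΔU = nCᵥΔT with Cᵥ = 3R/2 = 12.47 J/(mol·K).
At constant V, T₂/T₁ = P₂/P₁ ⇒ ΔT = T₁(P₂/P₁ − 1) = 414·(2700/2080 − 1) = 123.4 K.
ΔU = (2.86)(12.47)(123.4) = 4401 J.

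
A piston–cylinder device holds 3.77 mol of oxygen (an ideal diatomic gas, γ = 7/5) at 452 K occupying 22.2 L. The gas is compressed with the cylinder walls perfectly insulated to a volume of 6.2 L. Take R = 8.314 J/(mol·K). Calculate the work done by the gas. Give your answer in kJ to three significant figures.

Adiabatic: TV^(γ−1) = const with γ = 7/5.
T₂ = T₁ (V₁/V₂)^(γ−1) = 452 × (22.2/6.2)^0.4 = 452 × 1.666 = 752.9 K.
W_by = nCᵥ(T₁ − T₂) = (3.77)(20.79)(452 − 752.9) = -23576 J.

W ≈ -23.6 kJ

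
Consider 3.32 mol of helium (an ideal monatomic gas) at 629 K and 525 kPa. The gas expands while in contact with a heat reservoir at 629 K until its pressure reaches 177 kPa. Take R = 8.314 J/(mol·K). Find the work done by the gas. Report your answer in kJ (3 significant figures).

Isothermal process: W = nRT ln(V₂/V₁) = nRT ln(P₁/P₂).
W = (3.32)(8.314)(629) × ln(525/177)
  = 17362 × ln(2.966) = 17362 × 1.087
W_by_gas = 18877 J.

W ≈ 18.9 kJ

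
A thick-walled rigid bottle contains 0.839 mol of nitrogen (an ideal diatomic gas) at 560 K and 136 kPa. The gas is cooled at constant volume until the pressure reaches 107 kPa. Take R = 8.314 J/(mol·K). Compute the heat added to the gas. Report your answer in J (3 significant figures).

Q ≈ -2080 J

Constant volume ⇒ W = 0, so Q = ΔU = nCᵥΔT with Cᵥ = 5R/2 = 20.79 J/(mol·K).
At constant V, T₂/T₁ = P₂/P₁ ⇒ ΔT = T₁(P₂/P₁ − 1) = 560·(107/136 − 1) = -119.4 K.
ΔU = (0.839)(20.79)(-119.4) = -2082 J.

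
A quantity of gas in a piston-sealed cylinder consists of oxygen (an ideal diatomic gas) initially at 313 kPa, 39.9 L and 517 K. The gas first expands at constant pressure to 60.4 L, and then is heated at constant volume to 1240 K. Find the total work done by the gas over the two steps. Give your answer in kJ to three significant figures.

W_total ≈ 6.42 kJ

Step 1 (isobaric): W = PΔV = (313 kPa)(60.4 − 39.9 L) = 6416 J.
Step 2 (isochoric): W = 0 (constant volume).
W_total = 6416 + 0 = 6416 J.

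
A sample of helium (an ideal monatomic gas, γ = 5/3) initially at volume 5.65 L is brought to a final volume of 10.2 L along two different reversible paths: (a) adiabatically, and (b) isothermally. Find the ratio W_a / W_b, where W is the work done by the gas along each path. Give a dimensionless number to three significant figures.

W_a / W_b ≈ 0.827

Path (a) adiabatic: W = P₁V₁(1 − (V₁/V₂)^(γ−1))/(γ−1) → W_a/(P₁V₁) = 0.4883.
Path (b) isothermal: W = P₁V₁ ln(V₂/V₁) → W_b/(P₁V₁) = 0.5907.
W_a / W_b = 0.4883 / 0.5907 = 0.8266.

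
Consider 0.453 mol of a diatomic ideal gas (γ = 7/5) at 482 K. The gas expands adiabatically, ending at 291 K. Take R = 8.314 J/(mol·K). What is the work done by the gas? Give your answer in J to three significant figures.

Adiabatic ⇒ Q = 0, so W_by = −ΔU = nCᵥ(T₁ − T₂).
Cᵥ = 5R/2 = 20.79 J/(mol·K).
W = (0.453)(20.79)(482 − 291) = 1798 J.

W ≈ 1800 J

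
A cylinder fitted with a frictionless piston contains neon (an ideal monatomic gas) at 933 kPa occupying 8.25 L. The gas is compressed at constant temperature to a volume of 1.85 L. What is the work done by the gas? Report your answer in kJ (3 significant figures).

Isothermal: W = nRT ln(V₂/V₁) = P₁V₁ ln(V₂/V₁).
P₁V₁ = (933 kPa)(8.25 L) = 7697 J.
W = 7697 × ln(1.85/8.25) = 7697 × -1.495
W_by_gas = -11508 J.

W ≈ -11.5 kJ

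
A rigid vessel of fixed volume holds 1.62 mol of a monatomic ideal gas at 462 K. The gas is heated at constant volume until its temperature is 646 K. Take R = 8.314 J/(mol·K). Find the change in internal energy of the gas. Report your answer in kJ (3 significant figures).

ΔU ≈ 3.72 kJ

Constant volume ⇒ W = 0, so Q = ΔU = nCᵥΔT with Cᵥ = 3R/2 = 12.47 J/(mol·K).
ΔU = (1.62)(12.47)(646 − 462) = 3717 J.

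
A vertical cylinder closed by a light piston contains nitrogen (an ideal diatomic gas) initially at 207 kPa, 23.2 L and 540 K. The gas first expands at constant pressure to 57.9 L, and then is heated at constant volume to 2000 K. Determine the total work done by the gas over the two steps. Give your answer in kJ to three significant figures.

Step 1 (isobaric): W = PΔV = (207 kPa)(57.9 − 23.2 L) = 7183 J.
Step 2 (isochoric): W = 0 (constant volume).
W_total = 7183 + 0 = 7183 J.

W_total ≈ 7.18 kJ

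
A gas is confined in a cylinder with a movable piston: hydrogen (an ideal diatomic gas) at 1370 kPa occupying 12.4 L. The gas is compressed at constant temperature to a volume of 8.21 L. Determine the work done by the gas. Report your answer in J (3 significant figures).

Isothermal: W = nRT ln(V₂/V₁) = P₁V₁ ln(V₂/V₁).
P₁V₁ = (1370 kPa)(12.4 L) = 16988 J.
W = 16988 × ln(8.21/12.4) = 16988 × -0.4123
W_by_gas = -7005 J.

W ≈ -7000 J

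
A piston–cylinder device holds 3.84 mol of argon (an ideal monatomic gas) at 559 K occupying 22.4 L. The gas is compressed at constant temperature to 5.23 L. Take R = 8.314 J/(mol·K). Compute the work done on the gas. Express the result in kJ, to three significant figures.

Isothermal: W = nRT ln(V₂/V₁).
W = (3.84)(8.314)(559) × ln(5.23/22.4)
  = 17846 × -1.455
W_by_gas = -25960 J; work on gas = −W_by = 25960 J.

W ≈ 26.0 kJ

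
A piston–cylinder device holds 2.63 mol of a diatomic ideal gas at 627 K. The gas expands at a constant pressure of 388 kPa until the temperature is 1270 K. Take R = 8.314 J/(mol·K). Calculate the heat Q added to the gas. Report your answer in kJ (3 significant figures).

Q ≈ 49.2 kJ

Isobaric: W = nRΔT = (2.63)(8.314)(643) = 14060 J.
ΔU = nCᵥΔT with Cᵥ = 5R/2: ΔU = (2.63)(20.79)(643) = 35149 J.
Q = ΔU + W = 35149 + 14060 = 49209 J.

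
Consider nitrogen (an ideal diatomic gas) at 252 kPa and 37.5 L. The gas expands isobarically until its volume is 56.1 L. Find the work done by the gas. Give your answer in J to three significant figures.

W ≈ 4690 J

Isobaric: W = P ΔV.
W = (252 kPa)(56.1 − 37.5 L) = (252)(18.6) = 4687 J.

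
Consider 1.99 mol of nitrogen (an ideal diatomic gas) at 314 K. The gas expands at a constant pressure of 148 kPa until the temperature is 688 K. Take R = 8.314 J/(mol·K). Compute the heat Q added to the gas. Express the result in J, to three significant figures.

Isobaric: W = nRΔT = (1.99)(8.314)(374) = 6188 J.
ΔU = nCᵥΔT with Cᵥ = 5R/2: ΔU = (1.99)(20.79)(374) = 15469 J.
Q = ΔU + W = 15469 + 6188 = 21657 J.

Q ≈ 21700 J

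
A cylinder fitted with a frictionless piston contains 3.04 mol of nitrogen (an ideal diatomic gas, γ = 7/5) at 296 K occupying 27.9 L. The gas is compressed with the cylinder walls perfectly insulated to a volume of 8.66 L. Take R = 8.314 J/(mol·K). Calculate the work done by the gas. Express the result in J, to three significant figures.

W ≈ -11200 J

Adiabatic: TV^(γ−1) = const with γ = 7/5.
T₂ = T₁ (V₁/V₂)^(γ−1) = 296 × (27.9/8.66)^0.4 = 296 × 1.597 = 472.6 K.
W_by = nCᵥ(T₁ − T₂) = (3.04)(20.79)(296 − 472.6) = -11161 J.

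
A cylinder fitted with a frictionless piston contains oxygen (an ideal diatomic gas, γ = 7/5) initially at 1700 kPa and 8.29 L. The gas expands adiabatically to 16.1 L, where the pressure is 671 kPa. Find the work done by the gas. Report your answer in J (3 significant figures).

Adiabatic: W = (P₁V₁ − P₂V₂)/(γ − 1) with γ = 7/5.
P₁V₁ = 14093 J, P₂V₂ = 10803 J.
W = (14093 − 10803) / 0.4 = 8225 J.

W ≈ 8220 J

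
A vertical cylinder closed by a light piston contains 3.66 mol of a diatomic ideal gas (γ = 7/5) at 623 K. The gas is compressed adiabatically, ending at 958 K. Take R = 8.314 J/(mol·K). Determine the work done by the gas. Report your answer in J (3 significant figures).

Adiabatic ⇒ Q = 0, so W_by = −ΔU = nCᵥ(T₁ − T₂).
Cᵥ = 5R/2 = 20.79 J/(mol·K).
W = (3.66)(20.79)(623 − 958) = -25484 J.

W ≈ -25500 J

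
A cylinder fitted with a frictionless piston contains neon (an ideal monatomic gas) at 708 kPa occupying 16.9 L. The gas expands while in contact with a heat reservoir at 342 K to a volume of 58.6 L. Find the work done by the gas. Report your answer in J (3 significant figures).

Isothermal: W = nRT ln(V₂/V₁) = P₁V₁ ln(V₂/V₁).
P₁V₁ = (708 kPa)(16.9 L) = 11965 J.
W = 11965 × ln(58.6/16.9) = 11965 × 1.243
W_by_gas = 14878 J.

W ≈ 14900 J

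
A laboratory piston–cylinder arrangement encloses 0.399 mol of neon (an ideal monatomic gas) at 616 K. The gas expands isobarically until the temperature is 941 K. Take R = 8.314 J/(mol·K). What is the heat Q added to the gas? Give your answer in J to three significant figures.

Isobaric: W = nRΔT = (0.399)(8.314)(325) = 1078 J.
ΔU = nCᵥΔT with Cᵥ = 3R/2: ΔU = (0.399)(12.47)(325) = 1617 J.
Q = ΔU + W = 1617 + 1078 = 2695 J.

Q ≈ 2700 J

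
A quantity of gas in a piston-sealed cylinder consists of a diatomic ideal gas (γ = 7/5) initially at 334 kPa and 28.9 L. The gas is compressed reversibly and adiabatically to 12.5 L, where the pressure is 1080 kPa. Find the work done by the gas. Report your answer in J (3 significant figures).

W ≈ -9620 J

Adiabatic: W = (P₁V₁ − P₂V₂)/(γ − 1) with γ = 7/5.
P₁V₁ = 9653 J, P₂V₂ = 13500 J.
W = (9653 − 13500) / 0.4 = -9619 J.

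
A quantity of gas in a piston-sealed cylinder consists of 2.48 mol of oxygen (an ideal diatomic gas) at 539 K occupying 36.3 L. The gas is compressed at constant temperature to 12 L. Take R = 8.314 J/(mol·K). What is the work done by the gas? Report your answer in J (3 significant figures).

W ≈ -12300 J

Isothermal: W = nRT ln(V₂/V₁).
W = (2.48)(8.314)(539) × ln(12/36.3)
  = 11113 × -1.107
W_by_gas = -12302 J.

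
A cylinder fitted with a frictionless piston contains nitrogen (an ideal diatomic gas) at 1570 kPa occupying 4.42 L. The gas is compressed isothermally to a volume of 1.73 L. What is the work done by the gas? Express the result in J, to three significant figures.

W ≈ -6510 J

Isothermal: W = nRT ln(V₂/V₁) = P₁V₁ ln(V₂/V₁).
P₁V₁ = (1570 kPa)(4.42 L) = 6939 J.
W = 6939 × ln(1.73/4.42) = 6939 × -0.938
W_by_gas = -6509 J.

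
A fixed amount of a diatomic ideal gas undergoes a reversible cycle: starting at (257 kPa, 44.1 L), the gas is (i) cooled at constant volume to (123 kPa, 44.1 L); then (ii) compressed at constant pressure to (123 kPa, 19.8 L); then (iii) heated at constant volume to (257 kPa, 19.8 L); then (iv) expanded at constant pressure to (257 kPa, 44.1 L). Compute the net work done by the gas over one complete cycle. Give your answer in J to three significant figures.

W_net ≈ 3260 J

Constant-volume legs do no work.
W(ii) = (123)(19.8 − 44.1) = -2989 J; W(iv) = (257)(44.1 − 19.8) = 6245 J.
W_net = -2989 + 6245 = 3256 J (the clockwise enclosed area).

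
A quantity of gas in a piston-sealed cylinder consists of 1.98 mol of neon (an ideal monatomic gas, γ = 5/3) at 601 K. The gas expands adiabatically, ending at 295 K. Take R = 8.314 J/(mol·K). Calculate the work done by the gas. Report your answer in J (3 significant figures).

Adiabatic ⇒ Q = 0, so W_by = −ΔU = nCᵥ(T₁ − T₂).
Cᵥ = 3R/2 = 12.47 J/(mol·K).
W = (1.98)(12.47)(601 − 295) = 7556 J.

W ≈ 7560 J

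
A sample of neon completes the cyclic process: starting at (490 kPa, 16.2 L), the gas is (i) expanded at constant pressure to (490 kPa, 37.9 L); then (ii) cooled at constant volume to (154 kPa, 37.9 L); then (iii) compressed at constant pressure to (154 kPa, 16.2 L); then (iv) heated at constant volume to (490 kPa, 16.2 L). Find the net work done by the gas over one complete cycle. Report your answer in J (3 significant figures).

W_net ≈ 7290 J

Constant-volume legs do no work.
W(i) = (490)(37.9 − 16.2) = 10633 J; W(iii) = (154)(16.2 − 37.9) = -3342 J.
W_net = 10633 − 3342 = 7291 J (the clockwise enclosed area).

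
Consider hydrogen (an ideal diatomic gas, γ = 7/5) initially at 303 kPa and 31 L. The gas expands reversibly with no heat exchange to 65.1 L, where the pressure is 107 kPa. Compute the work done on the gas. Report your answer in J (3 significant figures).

Adiabatic: W = (P₁V₁ − P₂V₂)/(γ − 1) with γ = 7/5.
P₁V₁ = 9393 J, P₂V₂ = 6966 J.
W = (9393 − 6966) / 0.4 = 6068 J.
Work on gas = −W_by = -6068 J.

W ≈ -6070 J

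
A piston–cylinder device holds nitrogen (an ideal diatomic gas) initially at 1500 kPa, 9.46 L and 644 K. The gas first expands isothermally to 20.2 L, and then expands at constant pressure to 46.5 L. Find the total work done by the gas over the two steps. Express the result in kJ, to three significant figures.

W_total ≈ 29.2 kJ

Step 1 (isothermal): W = P₁V₁ ln(V₂/V₁) = (14190) ln(20.2/9.46) = 10765 J.
After step 1: P = 702.5 kPa, V = 20.2 L, T = 644 K.
Step 2 (isobaric): W = PΔV = (702.5 kPa)(46.5 − 20.2 L) = 18475 J.
W_total = 10765 + 18475 = 29240 J.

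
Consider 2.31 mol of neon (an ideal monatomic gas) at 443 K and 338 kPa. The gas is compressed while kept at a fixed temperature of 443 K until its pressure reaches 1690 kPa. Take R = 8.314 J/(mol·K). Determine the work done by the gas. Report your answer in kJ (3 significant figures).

Isothermal process: W = nRT ln(V₂/V₁) = nRT ln(P₁/P₂).
W = (2.31)(8.314)(443) × ln(338/1690)
  = 8508 × ln(0.2) = 8508 × -1.609
W_by_gas = -13693 J.

W ≈ -13.7 kJ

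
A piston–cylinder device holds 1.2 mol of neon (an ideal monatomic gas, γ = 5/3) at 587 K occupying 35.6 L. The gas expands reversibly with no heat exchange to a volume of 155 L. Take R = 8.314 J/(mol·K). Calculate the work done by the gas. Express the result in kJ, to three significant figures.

W ≈ 5.49 kJ

Adiabatic: TV^(γ−1) = const with γ = 5/3.
T₂ = T₁ (V₁/V₂)^(γ−1) = 587 × (35.6/155)^0.667 = 587 × 0.375 = 220.1 K.
W_by = nCᵥ(T₁ − T₂) = (1.2)(12.47)(587 − 220.1) = 5490 J.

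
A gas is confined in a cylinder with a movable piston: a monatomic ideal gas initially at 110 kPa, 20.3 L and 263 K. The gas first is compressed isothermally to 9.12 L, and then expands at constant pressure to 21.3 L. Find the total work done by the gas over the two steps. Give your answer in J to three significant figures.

Step 1 (isothermal): W = P₁V₁ ln(V₂/V₁) = (2233) ln(9.12/20.3) = -1787 J.
After step 1: P = 244.8 kPa, V = 9.12 L, T = 263 K.
Step 2 (isobaric): W = PΔV = (244.8 kPa)(21.3 − 9.12 L) = 2982 J.
W_total = -1787 + 2982 = 1195 J.

W_total ≈ 1200 J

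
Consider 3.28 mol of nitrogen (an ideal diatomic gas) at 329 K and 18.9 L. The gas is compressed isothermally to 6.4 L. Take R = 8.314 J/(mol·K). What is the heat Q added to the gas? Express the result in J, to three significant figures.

Q ≈ -9720 J

Isothermal ⇒ ΔU = 0, so Q = W = nRT ln(V₂/V₁).
Q = (3.28)(8.314)(329) ln(6.4/18.9) = 8972 × -1.083 = -9715 J.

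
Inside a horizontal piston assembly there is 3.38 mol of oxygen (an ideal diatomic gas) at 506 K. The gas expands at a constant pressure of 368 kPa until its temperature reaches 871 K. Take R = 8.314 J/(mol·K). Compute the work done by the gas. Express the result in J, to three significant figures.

W ≈ 10300 J

Isobaric: W = P ΔV = nR ΔT.
W = (3.38)(8.314)(871 − 506) = 10257 J.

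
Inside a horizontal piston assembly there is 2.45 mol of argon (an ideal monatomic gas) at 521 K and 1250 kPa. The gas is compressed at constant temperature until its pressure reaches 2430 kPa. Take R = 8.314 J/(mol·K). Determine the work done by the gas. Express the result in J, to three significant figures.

Isothermal process: W = nRT ln(V₂/V₁) = nRT ln(P₁/P₂).
W = (2.45)(8.314)(521) × ln(1250/2430)
  = 10612 × ln(0.5144) = 10612 × -0.6647
W_by_gas = -7055 J.

W ≈ -7050 J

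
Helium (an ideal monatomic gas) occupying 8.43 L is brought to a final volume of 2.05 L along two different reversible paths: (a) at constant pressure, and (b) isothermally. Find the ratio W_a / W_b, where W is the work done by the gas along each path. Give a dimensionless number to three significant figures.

Path (a) isobaric: W = P₁(V₂ − V₁) → W_a/(P₁V₁) = -0.7568.
Path (b) isothermal: W = P₁V₁ ln(V₂/V₁) → W_b/(P₁V₁) = -1.414.
W_a / W_b = -0.7568 / -1.414 = 0.5353.

W_a / W_b ≈ 0.535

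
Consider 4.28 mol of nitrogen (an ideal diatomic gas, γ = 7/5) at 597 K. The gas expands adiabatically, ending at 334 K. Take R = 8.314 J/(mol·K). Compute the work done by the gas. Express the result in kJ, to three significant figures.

Adiabatic ⇒ Q = 0, so W_by = −ΔU = nCᵥ(T₁ − T₂).
Cᵥ = 5R/2 = 20.79 J/(mol·K).
W = (4.28)(20.79)(597 − 334) = 23396 J.

W ≈ 23.4 kJ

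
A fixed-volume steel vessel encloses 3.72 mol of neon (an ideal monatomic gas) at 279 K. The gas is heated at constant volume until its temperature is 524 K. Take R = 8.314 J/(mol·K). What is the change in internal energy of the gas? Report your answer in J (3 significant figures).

ΔU ≈ 11400 J

Constant volume ⇒ W = 0, so Q = ΔU = nCᵥΔT with Cᵥ = 3R/2 = 12.47 J/(mol·K).
ΔU = (3.72)(12.47)(524 − 279) = 11366 J.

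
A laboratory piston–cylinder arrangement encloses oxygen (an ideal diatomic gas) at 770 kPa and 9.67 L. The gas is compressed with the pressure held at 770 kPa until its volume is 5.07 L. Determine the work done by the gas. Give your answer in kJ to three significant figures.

W ≈ -3.54 kJ

Isobaric: W = P ΔV.
W = (770 kPa)(5.07 − 9.67 L) = (770)(-4.6) = -3542 J.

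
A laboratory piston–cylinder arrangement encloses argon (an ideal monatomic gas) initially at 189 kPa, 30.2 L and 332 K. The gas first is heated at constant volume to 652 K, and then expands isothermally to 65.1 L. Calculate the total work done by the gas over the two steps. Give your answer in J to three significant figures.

Step 1 (isochoric): W = 0 (constant volume).
After step 1: P = 371.2 kPa (V unchanged).
Step 2 (isothermal): W = P₁V₁ ln(V₂/V₁) = (11209) ln(65.1/30.2) = 8610 J.
W_total = 0 + 8610 = 8610 J.

W_total ≈ 8610 J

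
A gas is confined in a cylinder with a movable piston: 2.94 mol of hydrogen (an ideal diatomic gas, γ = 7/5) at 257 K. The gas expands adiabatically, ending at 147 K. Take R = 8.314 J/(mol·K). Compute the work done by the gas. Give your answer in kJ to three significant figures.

Adiabatic ⇒ Q = 0, so W_by = −ΔU = nCᵥ(T₁ − T₂).
Cᵥ = 5R/2 = 20.79 J/(mol·K).
W = (2.94)(20.79)(257 − 147) = 6722 J.

W ≈ 6.72 kJ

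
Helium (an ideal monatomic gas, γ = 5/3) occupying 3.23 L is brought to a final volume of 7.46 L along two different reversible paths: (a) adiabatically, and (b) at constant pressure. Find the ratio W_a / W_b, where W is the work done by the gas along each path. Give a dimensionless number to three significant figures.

Path (a) adiabatic: W = P₁V₁(1 − (V₁/V₂)^(γ−1))/(γ−1) → W_a/(P₁V₁) = 0.6415.
Path (b) isobaric: W = P₁(V₂ − V₁) → W_b/(P₁V₁) = 1.31.
W_a / W_b = 0.6415 / 1.31 = 0.4899.

W_a / W_b ≈ 0.490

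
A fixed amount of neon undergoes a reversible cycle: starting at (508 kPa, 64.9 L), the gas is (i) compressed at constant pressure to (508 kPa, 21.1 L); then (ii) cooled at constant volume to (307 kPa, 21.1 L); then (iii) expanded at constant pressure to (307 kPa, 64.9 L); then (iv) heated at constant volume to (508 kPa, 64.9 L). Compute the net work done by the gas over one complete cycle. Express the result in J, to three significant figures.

W_net ≈ -8800 J

Constant-volume legs do no work.
W(i) = (508)(21.1 − 64.9) = -22250 J; W(iii) = (307)(64.9 − 21.1) = 13447 J.
W_net = -22250 + 13447 = -8804 J (the counter-clockwise enclosed area).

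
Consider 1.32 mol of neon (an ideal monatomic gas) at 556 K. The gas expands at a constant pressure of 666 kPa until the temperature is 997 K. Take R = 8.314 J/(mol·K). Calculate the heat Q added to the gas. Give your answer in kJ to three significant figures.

Isobaric: W = nRΔT = (1.32)(8.314)(441) = 4840 J.
ΔU = nCᵥΔT with Cᵥ = 3R/2: ΔU = (1.32)(12.47)(441) = 7260 J.
Q = ΔU + W = 7260 + 4840 = 12099 J.

Q ≈ 12.1 kJ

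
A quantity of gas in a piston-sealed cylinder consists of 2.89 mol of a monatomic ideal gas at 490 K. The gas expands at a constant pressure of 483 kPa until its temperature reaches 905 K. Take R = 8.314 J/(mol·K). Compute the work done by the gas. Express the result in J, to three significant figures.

W ≈ 9970 J

Isobaric: W = P ΔV = nR ΔT.
W = (2.89)(8.314)(905 − 490) = 9971 J.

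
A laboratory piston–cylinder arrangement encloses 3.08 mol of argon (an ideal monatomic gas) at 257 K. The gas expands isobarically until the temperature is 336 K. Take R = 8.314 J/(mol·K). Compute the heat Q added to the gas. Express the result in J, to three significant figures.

Isobaric: W = nRΔT = (3.08)(8.314)(79) = 2023 J.
ΔU = nCᵥΔT with Cᵥ = 3R/2: ΔU = (3.08)(12.47)(79) = 3034 J.
Q = ΔU + W = 3034 + 2023 = 5057 J.

Q ≈ 5060 J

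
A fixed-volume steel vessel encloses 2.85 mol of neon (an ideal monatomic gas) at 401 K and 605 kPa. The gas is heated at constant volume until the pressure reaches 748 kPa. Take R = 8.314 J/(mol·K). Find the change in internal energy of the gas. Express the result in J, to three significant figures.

Constant volume ⇒ W = 0, so Q = ΔU = nCᵥΔT with Cᵥ = 3R/2 = 12.47 J/(mol·K).
At constant V, T₂/T₁ = P₂/P₁ ⇒ ΔT = T₁(P₂/P₁ − 1) = 401·(748/605 − 1) = 94.78 K.
ΔU = (2.85)(12.47)(94.78) = 3369 J.

ΔU ≈ 3370 J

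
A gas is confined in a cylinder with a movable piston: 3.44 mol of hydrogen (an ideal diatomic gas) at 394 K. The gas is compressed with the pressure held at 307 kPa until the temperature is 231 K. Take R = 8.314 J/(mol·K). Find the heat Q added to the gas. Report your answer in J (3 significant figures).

Q ≈ -16300 J

Isobaric: W = nRΔT = (3.44)(8.314)(-163) = -4662 J.
ΔU = nCᵥΔT with Cᵥ = 5R/2: ΔU = (3.44)(20.79)(-163) = -11655 J.
Q = ΔU + W = -11655 − 4662 = -16316 J.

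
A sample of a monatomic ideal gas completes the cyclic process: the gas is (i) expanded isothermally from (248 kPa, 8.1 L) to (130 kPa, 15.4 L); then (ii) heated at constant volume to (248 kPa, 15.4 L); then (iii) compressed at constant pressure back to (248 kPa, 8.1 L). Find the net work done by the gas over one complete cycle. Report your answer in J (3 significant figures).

W_net ≈ -520 J

Leg (i): W = PᵢVᵢ ln(V_f/Vᵢ) = (2009) ln(15.4/8.1) = 1291 J.
Leg (ii): W = 0.
Leg (iii): W = PΔV = (248)(8.1 − 15.4) = -1810 J.
W_net = 1291 − 1810 = -519.7 J.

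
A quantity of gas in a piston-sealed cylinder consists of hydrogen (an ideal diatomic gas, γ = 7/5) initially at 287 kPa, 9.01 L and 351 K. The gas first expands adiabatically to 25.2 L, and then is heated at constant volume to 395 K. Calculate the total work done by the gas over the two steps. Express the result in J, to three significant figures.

W_total ≈ 2180 J

Step 1 (adiabatic): W = (P₁V₁ − P₂V₂)/(γ−1) = (2586 − 1714)/0.4 = 2180 J.
Step 2 (isochoric): W = 0 (constant volume).
W_total = 2180 + 0 = 2180 J.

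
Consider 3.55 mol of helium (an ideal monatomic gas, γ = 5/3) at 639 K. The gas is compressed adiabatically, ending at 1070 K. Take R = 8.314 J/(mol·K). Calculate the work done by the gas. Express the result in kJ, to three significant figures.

Adiabatic ⇒ Q = 0, so W_by = −ΔU = nCᵥ(T₁ − T₂).
Cᵥ = 3R/2 = 12.47 J/(mol·K).
W = (3.55)(12.47)(639 − 1070) = -19081 J.

W ≈ -19.1 kJ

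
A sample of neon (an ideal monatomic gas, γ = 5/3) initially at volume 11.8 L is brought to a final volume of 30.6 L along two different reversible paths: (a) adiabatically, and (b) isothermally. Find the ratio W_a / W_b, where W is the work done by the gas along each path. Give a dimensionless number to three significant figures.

Path (a) adiabatic: W = P₁V₁(1 − (V₁/V₂)^(γ−1))/(γ−1) → W_a/(P₁V₁) = 0.7053.
Path (b) isothermal: W = P₁V₁ ln(V₂/V₁) → W_b/(P₁V₁) = 0.9529.
W_a / W_b = 0.7053 / 0.9529 = 0.7402.

W_a / W_b ≈ 0.740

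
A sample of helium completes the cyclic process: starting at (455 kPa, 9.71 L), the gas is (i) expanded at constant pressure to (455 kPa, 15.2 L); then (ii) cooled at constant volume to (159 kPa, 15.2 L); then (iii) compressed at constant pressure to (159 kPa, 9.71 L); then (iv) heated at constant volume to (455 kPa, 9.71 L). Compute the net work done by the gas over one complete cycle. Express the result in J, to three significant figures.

W_net ≈ 1630 J

Constant-volume legs do no work.
W(i) = (455)(15.2 − 9.71) = 2498 J; W(iii) = (159)(9.71 − 15.2) = -872.9 J.
W_net = 2498 − 872.9 = 1625 J (the clockwise enclosed area).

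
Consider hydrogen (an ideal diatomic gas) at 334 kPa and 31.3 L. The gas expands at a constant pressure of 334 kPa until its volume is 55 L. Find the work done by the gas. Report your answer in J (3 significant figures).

Isobaric: W = P ΔV.
W = (334 kPa)(55 − 31.3 L) = (334)(23.7) = 7916 J.

W ≈ 7920 J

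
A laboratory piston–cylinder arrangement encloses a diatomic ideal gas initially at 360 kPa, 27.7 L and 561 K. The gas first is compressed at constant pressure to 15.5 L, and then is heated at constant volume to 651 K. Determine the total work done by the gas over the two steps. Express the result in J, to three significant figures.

Step 1 (isobaric): W = PΔV = (360 kPa)(15.5 − 27.7 L) = -4392 J.
Step 2 (isochoric): W = 0 (constant volume).
W_total = -4392 + 0 = -4392 J.

W_total ≈ -4390 J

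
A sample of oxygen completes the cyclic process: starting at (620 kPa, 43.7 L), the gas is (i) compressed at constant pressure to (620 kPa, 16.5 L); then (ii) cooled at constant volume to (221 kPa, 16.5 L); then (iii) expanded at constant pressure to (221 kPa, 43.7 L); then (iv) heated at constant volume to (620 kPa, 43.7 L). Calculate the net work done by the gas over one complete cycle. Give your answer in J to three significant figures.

Constant-volume legs do no work.
W(i) = (620)(16.5 − 43.7) = -16864 J; W(iii) = (221)(43.7 − 16.5) = 6011 J.
W_net = -16864 + 6011 = -10853 J (the counter-clockwise enclosed area).

W_net ≈ -10900 J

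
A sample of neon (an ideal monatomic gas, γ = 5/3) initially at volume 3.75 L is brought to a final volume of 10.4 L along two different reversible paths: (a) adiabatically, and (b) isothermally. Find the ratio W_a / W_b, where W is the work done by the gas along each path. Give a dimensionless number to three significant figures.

W_a / W_b ≈ 0.726

Path (a) adiabatic: W = P₁V₁(1 − (V₁/V₂)^(γ−1))/(γ−1) → W_a/(P₁V₁) = 0.7401.
Path (b) isothermal: W = P₁V₁ ln(V₂/V₁) → W_b/(P₁V₁) = 1.02.
W_a / W_b = 0.7401 / 1.02 = 0.7256.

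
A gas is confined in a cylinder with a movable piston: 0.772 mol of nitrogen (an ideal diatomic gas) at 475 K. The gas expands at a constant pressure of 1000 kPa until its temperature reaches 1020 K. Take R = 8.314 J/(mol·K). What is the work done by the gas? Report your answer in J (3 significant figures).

W ≈ 3500 J

Isobaric: W = P ΔV = nR ΔT.
W = (0.772)(8.314)(1020 − 475) = 3498 J.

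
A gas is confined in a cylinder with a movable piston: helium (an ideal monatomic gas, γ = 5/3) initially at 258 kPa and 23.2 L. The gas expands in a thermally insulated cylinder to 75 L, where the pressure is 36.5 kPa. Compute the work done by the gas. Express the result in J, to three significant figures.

W ≈ 4870 J

Adiabatic: W = (P₁V₁ − P₂V₂)/(γ − 1) with γ = 5/3.
P₁V₁ = 5986 J, P₂V₂ = 2738 J.
W = (5986 − 2738) / 0.6667 = 4872 J.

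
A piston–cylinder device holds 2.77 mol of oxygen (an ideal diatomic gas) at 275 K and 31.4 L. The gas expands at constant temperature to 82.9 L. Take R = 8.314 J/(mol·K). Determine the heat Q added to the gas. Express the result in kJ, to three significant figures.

Q ≈ 6.15 kJ

Isothermal ⇒ ΔU = 0, so Q = W = nRT ln(V₂/V₁).
Q = (2.77)(8.314)(275) ln(82.9/31.4) = 6333 × 0.9708 = 6148 J.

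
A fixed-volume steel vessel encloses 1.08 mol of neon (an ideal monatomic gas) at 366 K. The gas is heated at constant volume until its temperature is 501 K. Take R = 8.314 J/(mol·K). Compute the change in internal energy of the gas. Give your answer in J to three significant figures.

Constant volume ⇒ W = 0, so Q = ΔU = nCᵥΔT with Cᵥ = 3R/2 = 12.47 J/(mol·K).
ΔU = (1.08)(12.47)(501 − 366) = 1818 J.

ΔU ≈ 1820 J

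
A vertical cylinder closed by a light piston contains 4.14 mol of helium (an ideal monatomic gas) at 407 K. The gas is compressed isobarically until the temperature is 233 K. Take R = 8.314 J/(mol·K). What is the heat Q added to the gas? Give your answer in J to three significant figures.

Isobaric: W = nRΔT = (4.14)(8.314)(-174) = -5989 J.
ΔU = nCᵥΔT with Cᵥ = 3R/2: ΔU = (4.14)(12.47)(-174) = -8984 J.
Q = ΔU + W = -8984 − 5989 = -14973 J.

Q ≈ -15000 J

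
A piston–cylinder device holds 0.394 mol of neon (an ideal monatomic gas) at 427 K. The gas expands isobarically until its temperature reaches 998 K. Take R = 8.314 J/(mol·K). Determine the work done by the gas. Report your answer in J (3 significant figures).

Isobaric: W = P ΔV = nR ΔT.
W = (0.394)(8.314)(998 − 427) = 1870 J.

W ≈ 1870 J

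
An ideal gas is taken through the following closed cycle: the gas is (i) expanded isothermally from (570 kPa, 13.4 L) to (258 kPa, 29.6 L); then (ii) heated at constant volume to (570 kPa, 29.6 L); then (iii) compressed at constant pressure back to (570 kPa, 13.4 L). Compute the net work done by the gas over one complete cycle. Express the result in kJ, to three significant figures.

Leg (i): W = PᵢVᵢ ln(V_f/Vᵢ) = (7638) ln(29.6/13.4) = 6053 J.
Leg (ii): W = 0.
Leg (iii): W = PΔV = (570)(13.4 − 29.6) = -9234 J.
W_net = 6053 − 9234 = -3181 J.

W_net ≈ -3.18 kJ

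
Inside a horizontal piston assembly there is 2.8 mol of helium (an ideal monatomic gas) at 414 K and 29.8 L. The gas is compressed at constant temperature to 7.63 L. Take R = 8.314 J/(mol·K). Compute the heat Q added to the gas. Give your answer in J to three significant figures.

Isothermal ⇒ ΔU = 0, so Q = W = nRT ln(V₂/V₁).
Q = (2.8)(8.314)(414) ln(7.63/29.8) = 9638 × -1.362 = -13130 J.

Q ≈ -13100 J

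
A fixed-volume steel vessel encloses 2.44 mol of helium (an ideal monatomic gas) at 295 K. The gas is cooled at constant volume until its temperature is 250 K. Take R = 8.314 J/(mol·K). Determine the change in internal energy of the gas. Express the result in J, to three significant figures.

ΔU ≈ -1370 J

Constant volume ⇒ W = 0, so Q = ΔU = nCᵥΔT with Cᵥ = 3R/2 = 12.47 J/(mol·K).
ΔU = (2.44)(12.47)(250 − 295) = -1369 J.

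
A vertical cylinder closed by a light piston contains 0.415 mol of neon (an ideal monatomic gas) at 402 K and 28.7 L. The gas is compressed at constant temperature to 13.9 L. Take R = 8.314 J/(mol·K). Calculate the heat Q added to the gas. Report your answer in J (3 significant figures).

Q ≈ -1010 J

Isothermal ⇒ ΔU = 0, so Q = W = nRT ln(V₂/V₁).
Q = (0.415)(8.314)(402) ln(13.9/28.7) = 1387 × -0.725 = -1006 J.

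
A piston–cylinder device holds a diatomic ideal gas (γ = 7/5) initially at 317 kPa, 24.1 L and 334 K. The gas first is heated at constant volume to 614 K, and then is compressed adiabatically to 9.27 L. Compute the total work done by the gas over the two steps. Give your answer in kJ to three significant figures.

Step 1 (isochoric): W = 0 (constant volume).
After step 1: P = 582.7 kPa (V unchanged).
Step 2 (adiabatic): W = (P₁V₁ − P₂V₂)/(γ−1) = (14044 − 20581)/0.4 = -16343 J.
W_total = 0 − 16343 = -16343 J.

W_total ≈ -16.3 kJ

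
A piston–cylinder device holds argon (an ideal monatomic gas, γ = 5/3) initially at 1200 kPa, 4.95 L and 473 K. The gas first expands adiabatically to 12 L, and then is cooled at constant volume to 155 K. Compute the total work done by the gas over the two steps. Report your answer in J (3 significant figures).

W_total ≈ 3970 J

Step 1 (adiabatic): W = (P₁V₁ − P₂V₂)/(γ−1) = (5940 − 3292)/0.667 = 3973 J.
Step 2 (isochoric): W = 0 (constant volume).
W_total = 3973 + 0 = 3973 J.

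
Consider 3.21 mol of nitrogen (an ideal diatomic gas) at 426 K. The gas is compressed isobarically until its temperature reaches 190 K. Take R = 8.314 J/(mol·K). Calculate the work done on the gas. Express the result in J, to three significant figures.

W ≈ 6300 J

Isobaric: W = P ΔV = nR ΔT.
W = (3.21)(8.314)(190 − 426) = -6298 J.
Work on gas = −W_by = 6298 J.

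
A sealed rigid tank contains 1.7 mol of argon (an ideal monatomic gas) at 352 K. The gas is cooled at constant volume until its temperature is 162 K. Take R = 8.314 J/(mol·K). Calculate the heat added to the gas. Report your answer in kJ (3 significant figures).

Q ≈ -4.03 kJ

Constant volume ⇒ W = 0, so Q = ΔU = nCᵥΔT with Cᵥ = 3R/2 = 12.47 J/(mol·K).
ΔU = (1.7)(12.47)(162 − 352) = -4028 J.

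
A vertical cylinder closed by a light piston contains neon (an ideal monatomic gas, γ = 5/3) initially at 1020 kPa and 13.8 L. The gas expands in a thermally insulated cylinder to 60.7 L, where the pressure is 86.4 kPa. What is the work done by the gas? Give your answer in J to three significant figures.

Adiabatic: W = (P₁V₁ − P₂V₂)/(γ − 1) with γ = 5/3.
P₁V₁ = 14076 J, P₂V₂ = 5244 J.
W = (14076 − 5244) / 0.6667 = 13247 J.

W ≈ 13200 J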